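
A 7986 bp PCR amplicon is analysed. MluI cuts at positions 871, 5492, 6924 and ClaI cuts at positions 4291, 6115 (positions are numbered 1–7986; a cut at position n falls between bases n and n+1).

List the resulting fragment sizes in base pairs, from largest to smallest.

Combined cut positions (sorted): 871, 4291, 5492, 6115, 6924.
Linear molecule, 5 cuts → 6 fragments:
  871 − 0 = 871 bp
  4291 − 871 = 3420 bp
  5492 − 4291 = 1201 bp
  6115 − 5492 = 623 bp
  6924 − 6115 = 809 bp
  7986 − 6924 = 1062 bp
Sorted largest to smallest: 3420, 1201, 1062, 871, 809, 623 bp.

3420, 1201, 1062, 871, 809, 623 bp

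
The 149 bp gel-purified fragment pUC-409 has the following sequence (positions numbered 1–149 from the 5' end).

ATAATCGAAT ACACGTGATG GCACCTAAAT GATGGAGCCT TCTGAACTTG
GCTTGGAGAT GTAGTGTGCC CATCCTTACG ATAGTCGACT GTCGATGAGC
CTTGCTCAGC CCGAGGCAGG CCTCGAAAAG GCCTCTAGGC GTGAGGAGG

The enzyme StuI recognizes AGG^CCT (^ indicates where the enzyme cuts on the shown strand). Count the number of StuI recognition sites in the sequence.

AGGCCT occurs starting at positions 118, 129.
StuI cuts at 2 sites.

2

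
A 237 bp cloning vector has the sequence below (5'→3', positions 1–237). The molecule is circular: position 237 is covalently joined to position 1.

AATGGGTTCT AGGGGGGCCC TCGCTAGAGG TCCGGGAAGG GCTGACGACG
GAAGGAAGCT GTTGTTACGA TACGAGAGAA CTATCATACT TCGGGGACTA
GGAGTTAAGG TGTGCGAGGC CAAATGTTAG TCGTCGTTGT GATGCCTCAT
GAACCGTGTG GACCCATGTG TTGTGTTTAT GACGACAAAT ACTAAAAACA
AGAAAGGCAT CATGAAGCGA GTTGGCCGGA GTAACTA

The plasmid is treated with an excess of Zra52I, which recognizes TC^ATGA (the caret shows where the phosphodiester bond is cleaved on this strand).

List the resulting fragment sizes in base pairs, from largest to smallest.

Zra52I sites (TCATGA) start at positions 147, 210.
Zra52I cuts after base 2 of each site, so after positions 148, 211.
Circular molecule, 2 cuts → 2 fragments:
  149–211 → 63 bp
  212–237 then 1–148 → 26 + 148 = 174 bp
Sorted largest to smallest: 174, 63 bp.

174, 63 bp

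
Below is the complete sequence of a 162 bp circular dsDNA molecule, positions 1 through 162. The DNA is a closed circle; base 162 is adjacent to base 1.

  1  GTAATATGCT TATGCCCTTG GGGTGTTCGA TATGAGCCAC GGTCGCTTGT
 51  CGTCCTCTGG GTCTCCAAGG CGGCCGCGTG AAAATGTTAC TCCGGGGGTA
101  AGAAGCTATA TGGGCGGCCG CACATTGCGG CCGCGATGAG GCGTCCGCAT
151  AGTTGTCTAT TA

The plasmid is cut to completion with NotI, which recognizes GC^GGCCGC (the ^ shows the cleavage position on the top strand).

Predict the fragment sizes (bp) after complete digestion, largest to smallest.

NotI sites (GCGGCCGC) start at positions 70, 114, 127.
NotI cuts after base 2 of each site, so after positions 71, 115, 128.
Circular molecule, 3 cuts → 3 fragments:
  72–115 → 44 bp
  116–128 → 13 bp
  129–162 then 1–71 → 34 + 71 = 105 bp
Sorted largest to smallest: 105, 44, 13 bp.

105, 44, 13 bp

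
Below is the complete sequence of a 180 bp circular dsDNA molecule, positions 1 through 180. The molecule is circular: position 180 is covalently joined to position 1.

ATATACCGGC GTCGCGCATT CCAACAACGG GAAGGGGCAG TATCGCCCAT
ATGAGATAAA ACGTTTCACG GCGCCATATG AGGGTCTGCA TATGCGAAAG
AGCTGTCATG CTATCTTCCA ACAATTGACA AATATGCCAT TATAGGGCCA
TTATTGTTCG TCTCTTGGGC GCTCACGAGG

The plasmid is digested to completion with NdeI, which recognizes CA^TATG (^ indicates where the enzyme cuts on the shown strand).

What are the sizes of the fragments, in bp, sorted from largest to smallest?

139, 27, 14 bp

NdeI sites (CATATG) start at positions 48, 75, 89.
NdeI cuts after base 2 of each site, so after positions 49, 76, 90.
Circular molecule, 3 cuts → 3 fragments:
  50–76 → 27 bp
  77–90 → 14 bp
  91–180 then 1–49 → 90 + 49 = 139 bp
Sorted largest to smallest: 139, 27, 14 bp.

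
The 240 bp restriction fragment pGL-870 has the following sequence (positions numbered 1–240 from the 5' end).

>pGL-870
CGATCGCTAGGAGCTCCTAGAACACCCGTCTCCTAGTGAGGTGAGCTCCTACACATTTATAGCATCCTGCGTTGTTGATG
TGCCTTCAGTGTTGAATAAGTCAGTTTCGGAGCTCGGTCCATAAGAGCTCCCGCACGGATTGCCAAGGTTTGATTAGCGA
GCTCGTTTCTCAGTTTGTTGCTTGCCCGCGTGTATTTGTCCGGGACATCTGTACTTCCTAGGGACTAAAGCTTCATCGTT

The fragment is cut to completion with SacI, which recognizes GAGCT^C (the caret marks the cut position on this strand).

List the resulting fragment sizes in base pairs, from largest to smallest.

77, 67, 34, 32, 15, 15 bp

SacI sites (GAGCTC) start at positions 11, 43, 110, 125, 159.
SacI cuts after base 5 of each site (before the last base), so after positions 15, 47, 114, 129, 163.
Linear molecule, 5 cuts → 6 fragments:
  1–15 → 15 bp
  16–47 → 32 bp
  48–114 → 67 bp
  115–129 → 15 bp
  130–163 → 34 bp
  164–240 → 77 bp
Sorted largest to smallest: 77, 67, 34, 32, 15, 15 bp.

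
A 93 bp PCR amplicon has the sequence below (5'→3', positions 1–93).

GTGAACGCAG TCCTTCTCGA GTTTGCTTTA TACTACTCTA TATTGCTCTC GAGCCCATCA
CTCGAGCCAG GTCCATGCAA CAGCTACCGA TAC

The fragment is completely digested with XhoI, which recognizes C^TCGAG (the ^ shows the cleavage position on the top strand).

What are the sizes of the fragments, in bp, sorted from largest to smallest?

32, 32, 16, 13 bp

XhoI sites (CTCGAG) start at positions 16, 48, 61.
XhoI cuts after the first base of each site, so after positions 16, 48, 61.
Linear molecule, 3 cuts → 4 fragments:
  1–16 → 16 bp
  17–48 → 32 bp
  49–61 → 13 bp
  62–93 → 32 bp
Sorted largest to smallest: 32, 32, 16, 13 bp.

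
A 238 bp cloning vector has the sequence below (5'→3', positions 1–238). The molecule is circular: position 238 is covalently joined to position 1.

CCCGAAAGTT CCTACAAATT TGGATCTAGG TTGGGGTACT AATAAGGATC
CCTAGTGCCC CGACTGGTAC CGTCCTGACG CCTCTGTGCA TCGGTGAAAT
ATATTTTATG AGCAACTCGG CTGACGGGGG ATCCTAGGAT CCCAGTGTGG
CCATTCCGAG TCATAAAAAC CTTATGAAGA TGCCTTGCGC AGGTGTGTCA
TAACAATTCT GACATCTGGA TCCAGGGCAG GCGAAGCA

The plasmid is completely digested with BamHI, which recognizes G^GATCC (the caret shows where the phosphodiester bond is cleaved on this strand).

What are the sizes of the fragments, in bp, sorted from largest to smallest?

83, 81, 66, 8 bp

BamHI sites (GGATCC) start at positions 46, 129, 137, 218.
BamHI cuts after the first base of each site, so after positions 46, 129, 137, 218.
Circular molecule, 4 cuts → 4 fragments:
  47–129 → 83 bp
  130–137 → 8 bp
  138–218 → 81 bp
  219–238 then 1–46 → 20 + 46 = 66 bp
Sorted largest to smallest: 83, 81, 66, 8 bp.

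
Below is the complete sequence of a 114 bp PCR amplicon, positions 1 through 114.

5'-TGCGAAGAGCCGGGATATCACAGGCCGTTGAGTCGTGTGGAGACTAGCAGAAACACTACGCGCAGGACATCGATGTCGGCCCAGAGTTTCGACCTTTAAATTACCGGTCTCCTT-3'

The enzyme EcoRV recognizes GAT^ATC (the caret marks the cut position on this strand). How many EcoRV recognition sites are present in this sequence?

GATATC occurs starting at position 14.
EcoRV cuts at 1 site.

1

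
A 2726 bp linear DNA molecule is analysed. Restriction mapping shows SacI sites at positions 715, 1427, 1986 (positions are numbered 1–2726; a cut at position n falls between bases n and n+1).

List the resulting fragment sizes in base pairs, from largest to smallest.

740, 715, 712, 559 bp

Linear molecule, 3 cuts → 4 fragments:
  715 − 0 = 715 bp
  1427 − 715 = 712 bp
  1986 − 1427 = 559 bp
  2726 − 1986 = 740 bp
Sorted largest to smallest: 740, 715, 712, 559 bp.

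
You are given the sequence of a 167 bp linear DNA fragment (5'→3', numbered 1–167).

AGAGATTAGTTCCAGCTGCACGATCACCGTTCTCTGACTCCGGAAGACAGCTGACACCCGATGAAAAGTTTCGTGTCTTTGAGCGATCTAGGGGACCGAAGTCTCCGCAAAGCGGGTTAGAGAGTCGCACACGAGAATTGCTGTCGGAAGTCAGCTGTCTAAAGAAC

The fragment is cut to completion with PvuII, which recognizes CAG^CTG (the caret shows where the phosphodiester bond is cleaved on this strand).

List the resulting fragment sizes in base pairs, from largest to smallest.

PvuII sites (CAGCTG) start at positions 13, 48, 152.
PvuII cuts after base 3 of each site, so after positions 15, 50, 154.
Linear molecule, 3 cuts → 4 fragments:
  1–15 → 15 bp
  16–50 → 35 bp
  51–154 → 104 bp
  155–167 → 13 bp
Sorted largest to smallest: 104, 35, 15, 13 bp.

104, 35, 15, 13 bp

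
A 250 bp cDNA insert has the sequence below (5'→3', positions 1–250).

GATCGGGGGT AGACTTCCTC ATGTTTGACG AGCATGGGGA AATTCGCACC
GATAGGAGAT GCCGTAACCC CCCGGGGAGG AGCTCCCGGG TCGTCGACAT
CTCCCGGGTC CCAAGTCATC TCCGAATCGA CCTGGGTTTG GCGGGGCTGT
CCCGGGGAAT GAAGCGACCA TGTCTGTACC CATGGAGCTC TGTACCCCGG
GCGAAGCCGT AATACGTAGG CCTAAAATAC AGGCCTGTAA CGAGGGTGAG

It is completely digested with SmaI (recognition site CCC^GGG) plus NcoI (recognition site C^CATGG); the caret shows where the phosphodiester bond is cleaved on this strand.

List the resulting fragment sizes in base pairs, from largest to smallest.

SmaI sites (CCCGGG) start at positions 71, 85, 103, 151, 196.
SmaI cuts after base 3 of each site, so after positions 73, 87, 105, 153, 198.
The NcoI site (CCATGG) starts at position 180.
NcoI cuts after the first base of each site, so after position 180.
Combined cut positions: 73, 87, 105, 153, 180, 198.
Linear molecule, 6 cuts → 7 fragments:
  1–73 → 73 bp
  74–87 → 14 bp
  88–105 → 18 bp
  106–153 → 48 bp
  154–180 → 27 bp
  181–198 → 18 bp
  199–250 → 52 bp
Sorted largest to smallest: 73, 52, 48, 27, 18, 18, 14 bp.

73, 52, 48, 27, 18, 18, 14 bp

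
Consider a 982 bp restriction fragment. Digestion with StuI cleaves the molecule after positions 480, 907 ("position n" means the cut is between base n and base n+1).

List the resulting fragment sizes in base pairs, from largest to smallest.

480, 427, 75 bp

Linear molecule, 2 cuts → 3 fragments:
  480 − 0 = 480 bp
  907 − 480 = 427 bp
  982 − 907 = 75 bp
Sorted largest to smallest: 480, 427, 75 bp.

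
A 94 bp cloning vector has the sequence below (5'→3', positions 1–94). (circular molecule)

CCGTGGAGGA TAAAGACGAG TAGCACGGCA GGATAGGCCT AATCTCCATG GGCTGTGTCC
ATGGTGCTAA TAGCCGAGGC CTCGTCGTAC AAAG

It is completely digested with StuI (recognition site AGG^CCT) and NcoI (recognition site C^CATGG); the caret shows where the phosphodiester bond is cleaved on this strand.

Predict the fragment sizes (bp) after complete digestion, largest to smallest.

StuI sites (AGGCCT) start at positions 35, 77.
StuI cuts after base 3 of each site, so after positions 37, 79.
NcoI sites (CCATGG) start at positions 46, 59.
NcoI cuts after the first base of each site, so after positions 46, 59.
Combined cut positions: 37, 46, 59, 79.
Circular molecule, 4 cuts → 4 fragments:
  38–46 → 9 bp
  47–59 → 13 bp
  60–79 → 20 bp
  80–94 then 1–37 → 15 + 37 = 52 bp
Sorted largest to smallest: 52, 20, 13, 9 bp.

52, 20, 13, 9 bp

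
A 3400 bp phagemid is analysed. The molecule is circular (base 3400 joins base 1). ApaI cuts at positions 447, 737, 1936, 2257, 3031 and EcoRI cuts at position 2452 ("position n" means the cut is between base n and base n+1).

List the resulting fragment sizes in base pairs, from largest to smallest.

Combined cut positions (sorted): 447, 737, 1936, 2257, 2452, 3031.
Circular molecule, 6 cuts → 6 fragments:
  737 − 447 = 290 bp
  1936 − 737 = 1199 bp
  2257 − 1936 = 321 bp
  2452 − 2257 = 195 bp
  3031 − 2452 = 579 bp
  wrap: 3400 − 3031 + 447 = 816 bp
Sorted largest to smallest: 1199, 816, 579, 321, 290, 195 bp.

1199, 816, 579, 321, 290, 195 bp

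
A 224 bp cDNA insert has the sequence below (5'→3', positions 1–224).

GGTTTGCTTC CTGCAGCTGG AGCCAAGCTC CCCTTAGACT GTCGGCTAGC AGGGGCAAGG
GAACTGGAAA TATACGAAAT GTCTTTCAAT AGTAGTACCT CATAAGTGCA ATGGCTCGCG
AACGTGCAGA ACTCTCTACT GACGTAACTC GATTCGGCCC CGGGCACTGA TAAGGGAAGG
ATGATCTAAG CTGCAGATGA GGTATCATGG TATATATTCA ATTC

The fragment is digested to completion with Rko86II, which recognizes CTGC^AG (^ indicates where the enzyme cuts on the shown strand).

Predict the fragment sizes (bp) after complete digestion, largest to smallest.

180, 30, 14 bp

Rko86II sites (CTGCAG) start at positions 11, 191.
Rko86II cuts after base 4 of each site, so after positions 14, 194.
Linear molecule, 2 cuts → 3 fragments:
  1–14 → 14 bp
  15–194 → 180 bp
  195–224 → 30 bp
Sorted largest to smallest: 180, 30, 14 bp.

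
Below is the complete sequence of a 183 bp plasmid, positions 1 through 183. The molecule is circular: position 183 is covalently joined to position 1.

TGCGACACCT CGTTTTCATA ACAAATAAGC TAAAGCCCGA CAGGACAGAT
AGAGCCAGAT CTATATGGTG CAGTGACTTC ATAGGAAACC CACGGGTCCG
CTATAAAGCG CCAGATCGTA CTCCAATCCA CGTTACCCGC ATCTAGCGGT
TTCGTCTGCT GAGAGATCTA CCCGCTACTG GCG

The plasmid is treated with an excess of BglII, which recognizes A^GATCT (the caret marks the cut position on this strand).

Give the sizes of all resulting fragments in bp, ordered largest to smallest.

BglII sites (AGATCT) start at positions 57, 164.
BglII cuts after the first base of each site, so after positions 57, 164.
Circular molecule, 2 cuts → 2 fragments:
  58–164 → 107 bp
  165–183 then 1–57 → 19 + 57 = 76 bp
Sorted largest to smallest: 107, 76 bp.

107, 76 bp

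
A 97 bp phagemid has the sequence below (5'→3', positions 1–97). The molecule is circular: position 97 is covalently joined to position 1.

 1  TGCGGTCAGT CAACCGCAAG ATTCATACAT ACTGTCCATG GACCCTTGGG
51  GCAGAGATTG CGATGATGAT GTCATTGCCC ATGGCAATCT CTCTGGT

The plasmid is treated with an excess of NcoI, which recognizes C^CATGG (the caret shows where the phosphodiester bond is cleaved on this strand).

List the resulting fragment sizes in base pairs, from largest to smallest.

NcoI sites (CCATGG) start at positions 36, 79.
NcoI cuts after the first base of each site, so after positions 36, 79.
Circular molecule, 2 cuts → 2 fragments:
  37–79 → 43 bp
  80–97 then 1–36 → 18 + 36 = 54 bp
Sorted largest to smallest: 54, 43 bp.

54, 43 bp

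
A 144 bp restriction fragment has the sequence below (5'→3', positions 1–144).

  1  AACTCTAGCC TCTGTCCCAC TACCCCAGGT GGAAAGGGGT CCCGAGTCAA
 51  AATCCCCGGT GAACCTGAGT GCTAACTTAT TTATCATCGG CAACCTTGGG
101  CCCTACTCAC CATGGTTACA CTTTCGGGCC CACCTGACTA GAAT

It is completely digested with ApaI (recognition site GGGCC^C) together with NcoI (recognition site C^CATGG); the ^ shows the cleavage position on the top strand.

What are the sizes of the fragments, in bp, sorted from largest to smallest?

102, 20, 14, 8 bp

ApaI sites (GGGCCC) start at positions 98, 126.
ApaI cuts after base 5 of each site (before the last base), so after positions 102, 130.
The NcoI site (CCATGG) starts at position 110.
NcoI cuts after the first base of each site, so after position 110.
Combined cut positions: 102, 110, 130.
Linear molecule, 3 cuts → 4 fragments:
  1–102 → 102 bp
  103–110 → 8 bp
  111–130 → 20 bp
  131–144 → 14 bp
Sorted largest to smallest: 102, 20, 14, 8 bp.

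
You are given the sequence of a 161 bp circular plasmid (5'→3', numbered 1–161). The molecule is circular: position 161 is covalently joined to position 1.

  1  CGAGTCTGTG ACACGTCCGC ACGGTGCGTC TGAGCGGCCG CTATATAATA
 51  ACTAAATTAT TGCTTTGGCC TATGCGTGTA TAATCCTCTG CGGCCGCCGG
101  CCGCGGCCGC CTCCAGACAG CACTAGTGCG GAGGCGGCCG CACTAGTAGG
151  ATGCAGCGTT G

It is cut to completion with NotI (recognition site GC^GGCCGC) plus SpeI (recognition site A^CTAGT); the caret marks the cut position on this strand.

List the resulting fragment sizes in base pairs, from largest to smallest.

56, 54, 18, 13, 13, 7 bp

NotI sites (GCGGCCGC) start at positions 34, 90, 103, 134.
NotI cuts after base 2 of each site, so after positions 35, 91, 104, 135.
SpeI sites (ACTAGT) start at positions 122, 142.
SpeI cuts after the first base of each site, so after positions 122, 142.
Combined cut positions: 35, 91, 104, 122, 135, 142.
Circular molecule, 6 cuts → 6 fragments:
  36–91 → 56 bp
  92–104 → 13 bp
  105–122 → 18 bp
  123–135 → 13 bp
  136–142 → 7 bp
  143–161 then 1–35 → 19 + 35 = 54 bp
Sorted largest to smallest: 56, 54, 18, 13, 13, 7 bp.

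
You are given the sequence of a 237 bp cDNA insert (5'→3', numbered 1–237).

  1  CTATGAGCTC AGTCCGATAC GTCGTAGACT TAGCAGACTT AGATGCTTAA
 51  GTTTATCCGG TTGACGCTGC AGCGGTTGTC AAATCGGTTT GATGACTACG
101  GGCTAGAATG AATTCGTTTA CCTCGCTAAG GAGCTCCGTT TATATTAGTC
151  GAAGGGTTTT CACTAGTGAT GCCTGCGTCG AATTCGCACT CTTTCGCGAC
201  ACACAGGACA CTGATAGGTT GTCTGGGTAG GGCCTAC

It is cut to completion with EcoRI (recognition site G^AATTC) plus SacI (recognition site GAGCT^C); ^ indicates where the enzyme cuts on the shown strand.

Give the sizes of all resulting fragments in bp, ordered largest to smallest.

EcoRI sites (GAATTC) start at positions 110, 180.
EcoRI cuts after the first base of each site, so after positions 110, 180.
SacI sites (GAGCTC) start at positions 5, 131.
SacI cuts after base 5 of each site (before the last base), so after positions 9, 135.
Combined cut positions: 9, 110, 135, 180.
Linear molecule, 4 cuts → 5 fragments:
  1–9 → 9 bp
  10–110 → 101 bp
  111–135 → 25 bp
  136–180 → 45 bp
  181–237 → 57 bp
Sorted largest to smallest: 101, 57, 45, 25, 9 bp.

101, 57, 45, 25, 9 bp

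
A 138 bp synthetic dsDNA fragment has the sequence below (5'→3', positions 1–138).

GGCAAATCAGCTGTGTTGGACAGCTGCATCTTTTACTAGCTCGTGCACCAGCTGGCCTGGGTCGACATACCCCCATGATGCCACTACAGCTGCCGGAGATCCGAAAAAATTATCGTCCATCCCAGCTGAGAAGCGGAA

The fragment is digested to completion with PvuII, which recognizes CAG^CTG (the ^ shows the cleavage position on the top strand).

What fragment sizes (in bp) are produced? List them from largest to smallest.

PvuII sites (CAGCTG) start at positions 8, 21, 49, 87, 123.
PvuII cuts after base 3 of each site, so after positions 10, 23, 51, 89, 125.
Linear molecule, 5 cuts → 6 fragments:
  1–10 → 10 bp
  11–23 → 13 bp
  24–51 → 28 bp
  52–89 → 38 bp
  90–125 → 36 bp
  126–138 → 13 bp
Sorted largest to smallest: 38, 36, 28, 13, 13, 10 bp.

38, 36, 28, 13, 13, 10 bp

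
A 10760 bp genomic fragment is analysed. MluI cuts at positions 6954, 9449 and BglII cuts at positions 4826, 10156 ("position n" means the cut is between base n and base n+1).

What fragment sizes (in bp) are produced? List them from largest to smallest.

Combined cut positions (sorted): 4826, 6954, 9449, 10156.
Linear molecule, 4 cuts → 5 fragments:
  4826 − 0 = 4826 bp
  6954 − 4826 = 2128 bp
  9449 − 6954 = 2495 bp
  10156 − 9449 = 707 bp
  10760 − 10156 = 604 bp
Sorted largest to smallest: 4826, 2495, 2128, 707, 604 bp.

4826, 2495, 2128, 707, 604 bp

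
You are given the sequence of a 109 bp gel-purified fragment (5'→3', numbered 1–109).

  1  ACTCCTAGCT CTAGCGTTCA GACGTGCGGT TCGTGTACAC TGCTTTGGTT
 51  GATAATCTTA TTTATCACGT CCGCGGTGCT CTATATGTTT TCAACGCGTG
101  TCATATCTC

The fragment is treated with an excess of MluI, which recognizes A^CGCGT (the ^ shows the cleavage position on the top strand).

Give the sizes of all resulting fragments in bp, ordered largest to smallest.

94, 15 bp

The MluI site (ACGCGT) starts at position 94.
MluI cuts after the first base of each site, so after position 94.
Linear molecule, 1 cut → 2 fragments:
  1–94 → 94 bp
  95–109 → 15 bp
Sorted largest to smallest: 94, 15 bp.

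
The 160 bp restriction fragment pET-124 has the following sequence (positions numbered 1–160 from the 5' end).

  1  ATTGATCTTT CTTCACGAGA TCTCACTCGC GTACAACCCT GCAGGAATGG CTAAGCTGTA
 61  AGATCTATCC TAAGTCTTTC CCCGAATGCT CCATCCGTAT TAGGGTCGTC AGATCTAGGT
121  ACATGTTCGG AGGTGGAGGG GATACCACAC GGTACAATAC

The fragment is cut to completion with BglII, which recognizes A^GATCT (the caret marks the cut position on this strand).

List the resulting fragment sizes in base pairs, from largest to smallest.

BglII sites (AGATCT) start at positions 18, 61, 111.
BglII cuts after the first base of each site, so after positions 18, 61, 111.
Linear molecule, 3 cuts → 4 fragments:
  1–18 → 18 bp
  19–61 → 43 bp
  62–111 → 50 bp
  112–160 → 49 bp
Sorted largest to smallest: 50, 49, 43, 18 bp.

50, 49, 43, 18 bp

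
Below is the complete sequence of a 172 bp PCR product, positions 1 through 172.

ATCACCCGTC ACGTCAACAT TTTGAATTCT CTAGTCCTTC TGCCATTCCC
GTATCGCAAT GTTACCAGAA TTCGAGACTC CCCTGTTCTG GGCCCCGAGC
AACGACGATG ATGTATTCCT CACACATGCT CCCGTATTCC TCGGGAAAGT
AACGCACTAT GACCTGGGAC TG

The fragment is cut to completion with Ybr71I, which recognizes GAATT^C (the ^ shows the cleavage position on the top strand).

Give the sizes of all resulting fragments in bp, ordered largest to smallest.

100, 44, 28 bp

Ybr71I sites (GAATTC) start at positions 24, 68.
Ybr71I cuts after base 5 of each site (before the last base), so after positions 28, 72.
Linear molecule, 2 cuts → 3 fragments:
  1–28 → 28 bp
  29–72 → 44 bp
  73–172 → 100 bp
Sorted largest to smallest: 100, 44, 28 bp.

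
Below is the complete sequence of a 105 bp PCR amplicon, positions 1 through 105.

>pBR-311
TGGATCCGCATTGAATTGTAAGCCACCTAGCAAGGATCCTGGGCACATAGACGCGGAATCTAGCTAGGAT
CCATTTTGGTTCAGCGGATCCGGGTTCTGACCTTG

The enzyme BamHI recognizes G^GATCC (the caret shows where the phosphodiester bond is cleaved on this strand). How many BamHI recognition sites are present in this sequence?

4

GGATCC occurs starting at positions 2, 34, 67, 86.
BamHI cuts at 4 sites.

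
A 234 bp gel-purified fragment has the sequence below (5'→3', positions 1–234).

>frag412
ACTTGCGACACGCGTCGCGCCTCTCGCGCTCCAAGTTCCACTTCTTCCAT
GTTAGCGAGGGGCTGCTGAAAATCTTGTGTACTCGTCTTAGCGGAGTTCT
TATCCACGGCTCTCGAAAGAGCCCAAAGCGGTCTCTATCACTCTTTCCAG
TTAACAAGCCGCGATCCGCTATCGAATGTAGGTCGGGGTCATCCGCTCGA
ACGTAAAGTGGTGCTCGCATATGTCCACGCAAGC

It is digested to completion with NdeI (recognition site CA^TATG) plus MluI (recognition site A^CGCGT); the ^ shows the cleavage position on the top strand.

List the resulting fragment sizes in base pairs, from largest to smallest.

209, 15, 10 bp

The NdeI site (CATATG) starts at position 218.
NdeI cuts after base 2 of each site, so after position 219.
The MluI site (ACGCGT) starts at position 10.
MluI cuts after the first base of each site, so after position 10.
Combined cut positions: 10, 219.
Linear molecule, 2 cuts → 3 fragments:
  1–10 → 10 bp
  11–219 → 209 bp
  220–234 → 15 bp
Sorted largest to smallest: 209, 15, 10 bp.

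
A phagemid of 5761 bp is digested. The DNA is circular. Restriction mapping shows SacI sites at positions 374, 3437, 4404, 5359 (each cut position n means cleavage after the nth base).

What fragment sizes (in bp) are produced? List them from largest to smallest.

3063, 967, 955, 776 bp

Circular molecule, 4 cuts → 4 fragments:
  3437 − 374 = 3063 bp
  4404 − 3437 = 967 bp
  5359 − 4404 = 955 bp
  wrap: 5761 − 5359 + 374 = 776 bp
Sorted largest to smallest: 3063, 967, 955, 776 bp.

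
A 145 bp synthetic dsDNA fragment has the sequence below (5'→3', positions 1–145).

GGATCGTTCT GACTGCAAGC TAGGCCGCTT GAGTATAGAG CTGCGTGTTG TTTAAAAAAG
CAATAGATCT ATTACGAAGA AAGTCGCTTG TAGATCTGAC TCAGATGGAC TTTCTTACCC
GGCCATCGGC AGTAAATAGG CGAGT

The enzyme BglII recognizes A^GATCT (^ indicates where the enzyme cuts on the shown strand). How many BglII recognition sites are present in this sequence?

2

AGATCT occurs starting at positions 65, 92.
BglII cuts at 2 sites.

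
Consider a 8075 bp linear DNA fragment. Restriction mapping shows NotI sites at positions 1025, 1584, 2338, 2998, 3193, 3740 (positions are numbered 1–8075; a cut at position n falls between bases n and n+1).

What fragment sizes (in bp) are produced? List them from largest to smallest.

4335, 1025, 754, 660, 559, 547, 195 bp

Linear molecule, 6 cuts → 7 fragments:
  1025 − 0 = 1025 bp
  1584 − 1025 = 559 bp
  2338 − 1584 = 754 bp
  2998 − 2338 = 660 bp
  3193 − 2998 = 195 bp
  3740 − 3193 = 547 bp
  8075 − 3740 = 4335 bp
Sorted largest to smallest: 4335, 1025, 754, 660, 559, 547, 195 bp.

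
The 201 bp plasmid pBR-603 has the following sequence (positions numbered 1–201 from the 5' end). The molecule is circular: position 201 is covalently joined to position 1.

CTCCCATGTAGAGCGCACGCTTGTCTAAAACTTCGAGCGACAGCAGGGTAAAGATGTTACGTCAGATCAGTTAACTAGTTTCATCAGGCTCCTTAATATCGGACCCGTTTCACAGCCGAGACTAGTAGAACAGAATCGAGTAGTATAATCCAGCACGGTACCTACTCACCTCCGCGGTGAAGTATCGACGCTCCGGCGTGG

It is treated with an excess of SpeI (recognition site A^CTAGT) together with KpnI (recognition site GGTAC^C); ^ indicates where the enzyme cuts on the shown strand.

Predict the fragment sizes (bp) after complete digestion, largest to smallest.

114, 47, 40 bp

SpeI sites (ACTAGT) start at positions 74, 121.
SpeI cuts after the first base of each site, so after positions 74, 121.
The KpnI site (GGTACC) starts at position 157.
KpnI cuts after base 5 of each site (before the last base), so after position 161.
Combined cut positions: 74, 121, 161.
Circular molecule, 3 cuts → 3 fragments:
  75–121 → 47 bp
  122–161 → 40 bp
  162–201 then 1–74 → 40 + 74 = 114 bp
Sorted largest to smallest: 114, 47, 40 bp.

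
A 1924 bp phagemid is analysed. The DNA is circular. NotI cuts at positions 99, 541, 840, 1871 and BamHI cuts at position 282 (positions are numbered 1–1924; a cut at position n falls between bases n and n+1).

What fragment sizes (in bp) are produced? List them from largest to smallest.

1031, 299, 259, 183, 152 bp

Combined cut positions (sorted): 99, 282, 541, 840, 1871.
Circular molecule, 5 cuts → 5 fragments:
  282 − 99 = 183 bp
  541 − 282 = 259 bp
  840 − 541 = 299 bp
  1871 − 840 = 1031 bp
  wrap: 1924 − 1871 + 99 = 152 bp
Sorted largest to smallest: 1031, 299, 259, 183, 152 bp.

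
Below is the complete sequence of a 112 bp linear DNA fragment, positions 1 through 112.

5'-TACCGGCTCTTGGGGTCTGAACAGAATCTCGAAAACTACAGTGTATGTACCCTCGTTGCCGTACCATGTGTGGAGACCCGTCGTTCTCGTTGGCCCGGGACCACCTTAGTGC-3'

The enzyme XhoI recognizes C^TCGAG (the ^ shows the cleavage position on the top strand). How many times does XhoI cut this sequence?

No occurrence of CTCGAG is present in the sequence.
XhoI does not cut: 0 sites.

0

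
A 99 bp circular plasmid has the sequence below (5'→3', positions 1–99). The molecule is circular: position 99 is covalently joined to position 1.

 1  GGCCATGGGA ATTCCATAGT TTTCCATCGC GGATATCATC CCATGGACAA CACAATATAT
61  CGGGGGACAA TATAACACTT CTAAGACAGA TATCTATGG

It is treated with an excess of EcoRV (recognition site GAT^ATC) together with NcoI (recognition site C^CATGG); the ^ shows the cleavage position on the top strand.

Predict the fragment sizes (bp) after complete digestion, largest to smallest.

EcoRV sites (GATATC) start at positions 32, 89.
EcoRV cuts after base 3 of each site, so after positions 34, 91.
NcoI sites (CCATGG) start at positions 3, 41.
NcoI cuts after the first base of each site, so after positions 3, 41.
Combined cut positions: 3, 34, 41, 91.
Circular molecule, 4 cuts → 4 fragments:
  4–34 → 31 bp
  35–41 → 7 bp
  42–91 → 50 bp
  92–99 then 1–3 → 8 + 3 = 11 bp
Sorted largest to smallest: 50, 31, 11, 7 bp.

50, 31, 11, 7 bp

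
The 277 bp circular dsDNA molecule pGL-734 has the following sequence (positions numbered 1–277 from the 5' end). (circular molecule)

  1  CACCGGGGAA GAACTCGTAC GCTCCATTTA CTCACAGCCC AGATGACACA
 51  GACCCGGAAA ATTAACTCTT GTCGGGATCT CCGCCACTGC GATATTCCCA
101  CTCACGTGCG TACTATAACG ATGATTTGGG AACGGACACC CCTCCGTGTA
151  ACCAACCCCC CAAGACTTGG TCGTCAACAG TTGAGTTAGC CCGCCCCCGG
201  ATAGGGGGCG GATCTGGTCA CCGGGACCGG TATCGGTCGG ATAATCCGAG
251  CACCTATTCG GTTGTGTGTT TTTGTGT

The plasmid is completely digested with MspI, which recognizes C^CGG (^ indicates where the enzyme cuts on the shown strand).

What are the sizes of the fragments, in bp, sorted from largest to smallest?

MspI sites (CCGG) start at positions 3, 54, 197, 221, 227.
MspI cuts after the first base of each site, so after positions 3, 54, 197, 221, 227.
Circular molecule, 5 cuts → 5 fragments:
  4–54 → 51 bp
  55–197 → 143 bp
  198–221 → 24 bp
  222–227 → 6 bp
  228–277 then 1–3 → 50 + 3 = 53 bp
Sorted largest to smallest: 143, 53, 51, 24, 6 bp.

143, 53, 51, 24, 6 bp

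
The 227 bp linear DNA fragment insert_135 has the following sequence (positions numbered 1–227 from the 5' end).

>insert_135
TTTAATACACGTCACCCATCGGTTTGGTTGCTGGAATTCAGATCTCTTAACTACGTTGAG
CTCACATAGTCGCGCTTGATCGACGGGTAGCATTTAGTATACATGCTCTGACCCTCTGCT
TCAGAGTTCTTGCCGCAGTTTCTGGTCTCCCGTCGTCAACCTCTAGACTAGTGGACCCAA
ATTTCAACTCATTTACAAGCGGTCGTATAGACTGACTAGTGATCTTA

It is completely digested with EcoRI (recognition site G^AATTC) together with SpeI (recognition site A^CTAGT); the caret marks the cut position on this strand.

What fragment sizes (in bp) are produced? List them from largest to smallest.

133, 48, 34, 12 bp

The EcoRI site (GAATTC) starts at position 34.
EcoRI cuts after the first base of each site, so after position 34.
SpeI sites (ACTAGT) start at positions 167, 215.
SpeI cuts after the first base of each site, so after positions 167, 215.
Combined cut positions: 34, 167, 215.
Linear molecule, 3 cuts → 4 fragments:
  1–34 → 34 bp
  35–167 → 133 bp
  168–215 → 48 bp
  216–227 → 12 bp
Sorted largest to smallest: 133, 48, 34, 12 bp.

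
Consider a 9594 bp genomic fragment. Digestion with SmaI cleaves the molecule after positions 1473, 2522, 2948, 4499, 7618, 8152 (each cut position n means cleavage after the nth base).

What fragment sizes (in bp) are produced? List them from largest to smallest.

Linear molecule, 6 cuts → 7 fragments:
  1473 − 0 = 1473 bp
  2522 − 1473 = 1049 bp
  2948 − 2522 = 426 bp
  4499 − 2948 = 1551 bp
  7618 − 4499 = 3119 bp
  8152 − 7618 = 534 bp
  9594 − 8152 = 1442 bp
Sorted largest to smallest: 3119, 1551, 1473, 1442, 1049, 534, 426 bp.

3119, 1551, 1473, 1442, 1049, 534, 426 bp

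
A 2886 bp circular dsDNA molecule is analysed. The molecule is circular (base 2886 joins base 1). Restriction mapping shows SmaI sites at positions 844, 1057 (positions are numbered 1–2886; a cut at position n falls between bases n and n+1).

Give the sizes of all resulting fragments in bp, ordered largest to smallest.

2673, 213 bp

Circular molecule, 2 cuts → 2 fragments:
  1057 − 844 = 213 bp
  wrap: 2886 − 1057 + 844 = 2673 bp
Sorted largest to smallest: 2673, 213 bp.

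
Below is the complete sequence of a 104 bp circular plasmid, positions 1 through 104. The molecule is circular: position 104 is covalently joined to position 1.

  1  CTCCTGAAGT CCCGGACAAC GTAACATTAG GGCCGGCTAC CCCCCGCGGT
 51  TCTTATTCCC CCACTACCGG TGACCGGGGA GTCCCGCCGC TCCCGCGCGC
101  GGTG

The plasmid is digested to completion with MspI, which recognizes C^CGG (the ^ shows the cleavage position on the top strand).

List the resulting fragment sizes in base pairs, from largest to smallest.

42, 34, 21, 7 bp

MspI sites (CCGG) start at positions 12, 33, 67, 74.
MspI cuts after the first base of each site, so after positions 12, 33, 67, 74.
Circular molecule, 4 cuts → 4 fragments:
  13–33 → 21 bp
  34–67 → 34 bp
  68–74 → 7 bp
  75–104 then 1–12 → 30 + 12 = 42 bp
Sorted largest to smallest: 42, 34, 21, 7 bp.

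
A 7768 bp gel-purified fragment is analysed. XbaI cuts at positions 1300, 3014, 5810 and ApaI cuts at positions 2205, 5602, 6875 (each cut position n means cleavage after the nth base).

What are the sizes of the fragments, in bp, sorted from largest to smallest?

2588, 1300, 1065, 905, 893, 809, 208 bp

Combined cut positions (sorted): 1300, 2205, 3014, 5602, 5810, 6875.
Linear molecule, 6 cuts → 7 fragments:
  1300 − 0 = 1300 bp
  2205 − 1300 = 905 bp
  3014 − 2205 = 809 bp
  5602 − 3014 = 2588 bp
  5810 − 5602 = 208 bp
  6875 − 5810 = 1065 bp
  7768 − 6875 = 893 bp
Sorted largest to smallest: 2588, 1300, 1065, 905, 893, 809, 208 bp.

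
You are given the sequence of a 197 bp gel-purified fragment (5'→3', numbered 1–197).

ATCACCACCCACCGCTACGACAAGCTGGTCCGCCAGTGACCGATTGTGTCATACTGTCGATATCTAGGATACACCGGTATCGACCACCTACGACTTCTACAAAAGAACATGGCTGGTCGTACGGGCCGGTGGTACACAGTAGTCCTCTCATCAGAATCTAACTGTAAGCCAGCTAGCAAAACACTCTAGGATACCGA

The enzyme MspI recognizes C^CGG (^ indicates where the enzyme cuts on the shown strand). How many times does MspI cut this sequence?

CCGG occurs starting at positions 74, 126.
MspI cuts at 2 sites.

2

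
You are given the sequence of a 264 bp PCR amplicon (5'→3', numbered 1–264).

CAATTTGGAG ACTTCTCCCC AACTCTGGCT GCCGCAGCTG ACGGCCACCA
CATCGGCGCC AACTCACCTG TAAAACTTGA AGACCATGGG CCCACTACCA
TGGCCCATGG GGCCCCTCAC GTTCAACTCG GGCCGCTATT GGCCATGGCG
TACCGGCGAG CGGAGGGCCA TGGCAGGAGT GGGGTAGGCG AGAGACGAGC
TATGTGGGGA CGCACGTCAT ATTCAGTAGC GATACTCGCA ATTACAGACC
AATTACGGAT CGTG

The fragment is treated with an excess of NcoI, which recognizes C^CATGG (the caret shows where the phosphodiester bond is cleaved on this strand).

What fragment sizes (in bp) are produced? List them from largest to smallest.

96, 84, 38, 25, 14, 7 bp

NcoI sites (CCATGG) start at positions 84, 98, 105, 143, 168.
NcoI cuts after the first base of each site, so after positions 84, 98, 105, 143, 168.
Linear molecule, 5 cuts → 6 fragments:
  1–84 → 84 bp
  85–98 → 14 bp
  99–105 → 7 bp
  106–143 → 38 bp
  144–168 → 25 bp
  169–264 → 96 bp
Sorted largest to smallest: 96, 84, 38, 25, 14, 7 bp.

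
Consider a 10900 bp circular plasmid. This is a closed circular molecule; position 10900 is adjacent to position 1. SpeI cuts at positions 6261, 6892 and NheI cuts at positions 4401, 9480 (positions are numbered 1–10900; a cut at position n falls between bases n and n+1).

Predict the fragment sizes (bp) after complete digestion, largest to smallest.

Combined cut positions (sorted): 4401, 6261, 6892, 9480.
Circular molecule, 4 cuts → 4 fragments:
  6261 − 4401 = 1860 bp
  6892 − 6261 = 631 bp
  9480 − 6892 = 2588 bp
  wrap: 10900 − 9480 + 4401 = 5821 bp
Sorted largest to smallest: 5821, 2588, 1860, 631 bp.

5821, 2588, 1860, 631 bp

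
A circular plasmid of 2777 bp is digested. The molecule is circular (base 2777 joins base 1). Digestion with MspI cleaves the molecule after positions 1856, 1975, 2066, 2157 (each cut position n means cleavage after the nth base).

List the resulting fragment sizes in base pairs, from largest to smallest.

Circular molecule, 4 cuts → 4 fragments:
  1975 − 1856 = 119 bp
  2066 − 1975 = 91 bp
  2157 − 2066 = 91 bp
  wrap: 2777 − 2157 + 1856 = 2476 bp
Sorted largest to smallest: 2476, 119, 91, 91 bp.

2476, 119, 91, 91 bp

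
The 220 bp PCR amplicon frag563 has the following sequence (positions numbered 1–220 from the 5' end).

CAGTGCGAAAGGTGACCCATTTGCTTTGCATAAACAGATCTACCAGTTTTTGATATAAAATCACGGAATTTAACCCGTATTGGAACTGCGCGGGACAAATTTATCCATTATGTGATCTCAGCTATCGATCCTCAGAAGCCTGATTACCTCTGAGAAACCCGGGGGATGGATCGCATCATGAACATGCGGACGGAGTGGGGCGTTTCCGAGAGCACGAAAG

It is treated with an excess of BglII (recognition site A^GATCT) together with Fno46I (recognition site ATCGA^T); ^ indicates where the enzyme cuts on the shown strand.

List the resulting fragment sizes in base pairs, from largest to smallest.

92, 92, 36 bp

The BglII site (AGATCT) starts at position 36.
BglII cuts after the first base of each site, so after position 36.
The Fno46I site (ATCGAT) starts at position 124.
Fno46I cuts after base 5 of each site (before the last base), so after position 128.
Combined cut positions: 36, 128.
Linear molecule, 2 cuts → 3 fragments:
  1–36 → 36 bp
  37–128 → 92 bp
  129–220 → 92 bp
Sorted largest to smallest: 92, 92, 36 bp.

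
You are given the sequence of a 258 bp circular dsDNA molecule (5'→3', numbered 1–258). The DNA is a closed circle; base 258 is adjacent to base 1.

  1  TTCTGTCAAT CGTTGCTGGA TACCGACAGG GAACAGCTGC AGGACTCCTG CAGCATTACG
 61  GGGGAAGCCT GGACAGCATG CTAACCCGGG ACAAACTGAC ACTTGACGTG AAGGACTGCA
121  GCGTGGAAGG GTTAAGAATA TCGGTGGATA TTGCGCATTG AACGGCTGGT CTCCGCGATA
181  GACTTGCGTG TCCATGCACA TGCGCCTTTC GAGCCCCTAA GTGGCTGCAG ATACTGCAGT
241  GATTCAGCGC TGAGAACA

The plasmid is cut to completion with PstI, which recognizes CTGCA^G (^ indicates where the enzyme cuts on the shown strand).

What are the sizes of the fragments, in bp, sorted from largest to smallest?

PstI sites (CTGCAG) start at positions 37, 48, 116, 225, 234.
PstI cuts after base 5 of each site (before the last base), so after positions 41, 52, 120, 229, 238.
Circular molecule, 5 cuts → 5 fragments:
  42–52 → 11 bp
  53–120 → 68 bp
  121–229 → 109 bp
  230–238 → 9 bp
  239–258 then 1–41 → 20 + 41 = 61 bp
Sorted largest to smallest: 109, 68, 61, 11, 9 bp.

109, 68, 61, 11, 9 bp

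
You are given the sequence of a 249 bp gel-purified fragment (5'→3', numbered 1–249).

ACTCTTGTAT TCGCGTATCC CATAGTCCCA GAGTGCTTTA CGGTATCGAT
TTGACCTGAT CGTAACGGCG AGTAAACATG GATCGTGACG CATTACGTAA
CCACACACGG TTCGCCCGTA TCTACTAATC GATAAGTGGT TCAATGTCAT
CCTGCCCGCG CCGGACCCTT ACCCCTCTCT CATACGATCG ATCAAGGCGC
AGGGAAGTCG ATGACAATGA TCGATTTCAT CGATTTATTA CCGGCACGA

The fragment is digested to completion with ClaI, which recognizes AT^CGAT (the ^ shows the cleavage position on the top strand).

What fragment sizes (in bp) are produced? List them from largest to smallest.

ClaI sites (ATCGAT) start at positions 45, 128, 187, 220, 229.
ClaI cuts after base 2 of each site, so after positions 46, 129, 188, 221, 230.
Linear molecule, 5 cuts → 6 fragments:
  1–46 → 46 bp
  47–129 → 83 bp
  130–188 → 59 bp
  189–221 → 33 bp
  222–230 → 9 bp
  231–249 → 19 bp
Sorted largest to smallest: 83, 59, 46, 33, 19, 9 bp.

83, 59, 46, 33, 19, 9 bp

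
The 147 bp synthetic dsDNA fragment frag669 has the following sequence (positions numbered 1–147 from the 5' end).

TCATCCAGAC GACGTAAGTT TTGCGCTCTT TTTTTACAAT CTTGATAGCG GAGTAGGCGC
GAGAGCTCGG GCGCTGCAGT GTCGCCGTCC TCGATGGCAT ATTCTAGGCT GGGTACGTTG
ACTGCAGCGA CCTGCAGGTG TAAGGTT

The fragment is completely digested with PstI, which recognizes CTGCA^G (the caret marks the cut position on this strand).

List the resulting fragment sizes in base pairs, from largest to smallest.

PstI sites (CTGCAG) start at positions 74, 122, 132.
PstI cuts after base 5 of each site (before the last base), so after positions 78, 126, 136.
Linear molecule, 3 cuts → 4 fragments:
  1–78 → 78 bp
  79–126 → 48 bp
  127–136 → 10 bp
  137–147 → 11 bp
Sorted largest to smallest: 78, 48, 11, 10 bp.

78, 48, 11, 10 bp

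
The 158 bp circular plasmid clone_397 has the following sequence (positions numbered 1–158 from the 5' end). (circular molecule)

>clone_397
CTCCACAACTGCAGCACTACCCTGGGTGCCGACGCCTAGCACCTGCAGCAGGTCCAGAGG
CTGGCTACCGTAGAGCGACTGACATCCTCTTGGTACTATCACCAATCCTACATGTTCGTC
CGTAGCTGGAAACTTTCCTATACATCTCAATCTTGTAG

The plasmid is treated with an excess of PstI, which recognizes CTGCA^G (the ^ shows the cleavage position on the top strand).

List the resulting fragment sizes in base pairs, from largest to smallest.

124, 34 bp

PstI sites (CTGCAG) start at positions 9, 43.
PstI cuts after base 5 of each site (before the last base), so after positions 13, 47.
Circular molecule, 2 cuts → 2 fragments:
  14–47 → 34 bp
  48–158 then 1–13 → 111 + 13 = 124 bp
Sorted largest to smallest: 124, 34 bp.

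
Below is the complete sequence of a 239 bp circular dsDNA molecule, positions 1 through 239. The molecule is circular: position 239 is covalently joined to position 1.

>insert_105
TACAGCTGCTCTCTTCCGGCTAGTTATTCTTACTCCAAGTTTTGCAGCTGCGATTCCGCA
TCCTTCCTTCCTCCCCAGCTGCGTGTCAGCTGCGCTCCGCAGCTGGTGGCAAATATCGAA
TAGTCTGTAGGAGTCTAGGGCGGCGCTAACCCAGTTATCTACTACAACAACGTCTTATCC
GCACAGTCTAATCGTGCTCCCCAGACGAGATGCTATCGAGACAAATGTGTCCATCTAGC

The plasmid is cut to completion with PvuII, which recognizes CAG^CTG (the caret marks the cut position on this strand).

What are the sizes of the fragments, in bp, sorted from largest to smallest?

PvuII sites (CAGCTG) start at positions 3, 45, 76, 87, 100.
PvuII cuts after base 3 of each site, so after positions 5, 47, 78, 89, 102.
Circular molecule, 5 cuts → 5 fragments:
  6–47 → 42 bp
  48–78 → 31 bp
  79–89 → 11 bp
  90–102 → 13 bp
  103–239 then 1–5 → 137 + 5 = 142 bp
Sorted largest to smallest: 142, 42, 31, 13, 11 bp.

142, 42, 31, 13, 11 bp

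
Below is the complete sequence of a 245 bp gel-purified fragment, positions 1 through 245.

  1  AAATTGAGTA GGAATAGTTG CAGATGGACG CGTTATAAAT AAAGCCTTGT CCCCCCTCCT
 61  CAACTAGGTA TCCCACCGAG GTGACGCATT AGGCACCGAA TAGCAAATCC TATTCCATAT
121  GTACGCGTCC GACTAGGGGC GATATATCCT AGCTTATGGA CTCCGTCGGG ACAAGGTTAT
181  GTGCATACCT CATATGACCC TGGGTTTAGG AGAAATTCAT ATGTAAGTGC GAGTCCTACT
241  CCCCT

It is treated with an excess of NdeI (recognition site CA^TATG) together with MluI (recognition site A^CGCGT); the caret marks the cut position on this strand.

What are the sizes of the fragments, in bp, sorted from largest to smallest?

NdeI sites (CATATG) start at positions 116, 191, 218.
NdeI cuts after base 2 of each site, so after positions 117, 192, 219.
MluI sites (ACGCGT) start at positions 28, 123.
MluI cuts after the first base of each site, so after positions 28, 123.
Combined cut positions: 28, 117, 123, 192, 219.
Linear molecule, 5 cuts → 6 fragments:
  1–28 → 28 bp
  29–117 → 89 bp
  118–123 → 6 bp
  124–192 → 69 bp
  193–219 → 27 bp
  220–245 → 26 bp
Sorted largest to smallest: 89, 69, 28, 27, 26, 6 bp.

89, 69, 28, 27, 26, 6 bp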